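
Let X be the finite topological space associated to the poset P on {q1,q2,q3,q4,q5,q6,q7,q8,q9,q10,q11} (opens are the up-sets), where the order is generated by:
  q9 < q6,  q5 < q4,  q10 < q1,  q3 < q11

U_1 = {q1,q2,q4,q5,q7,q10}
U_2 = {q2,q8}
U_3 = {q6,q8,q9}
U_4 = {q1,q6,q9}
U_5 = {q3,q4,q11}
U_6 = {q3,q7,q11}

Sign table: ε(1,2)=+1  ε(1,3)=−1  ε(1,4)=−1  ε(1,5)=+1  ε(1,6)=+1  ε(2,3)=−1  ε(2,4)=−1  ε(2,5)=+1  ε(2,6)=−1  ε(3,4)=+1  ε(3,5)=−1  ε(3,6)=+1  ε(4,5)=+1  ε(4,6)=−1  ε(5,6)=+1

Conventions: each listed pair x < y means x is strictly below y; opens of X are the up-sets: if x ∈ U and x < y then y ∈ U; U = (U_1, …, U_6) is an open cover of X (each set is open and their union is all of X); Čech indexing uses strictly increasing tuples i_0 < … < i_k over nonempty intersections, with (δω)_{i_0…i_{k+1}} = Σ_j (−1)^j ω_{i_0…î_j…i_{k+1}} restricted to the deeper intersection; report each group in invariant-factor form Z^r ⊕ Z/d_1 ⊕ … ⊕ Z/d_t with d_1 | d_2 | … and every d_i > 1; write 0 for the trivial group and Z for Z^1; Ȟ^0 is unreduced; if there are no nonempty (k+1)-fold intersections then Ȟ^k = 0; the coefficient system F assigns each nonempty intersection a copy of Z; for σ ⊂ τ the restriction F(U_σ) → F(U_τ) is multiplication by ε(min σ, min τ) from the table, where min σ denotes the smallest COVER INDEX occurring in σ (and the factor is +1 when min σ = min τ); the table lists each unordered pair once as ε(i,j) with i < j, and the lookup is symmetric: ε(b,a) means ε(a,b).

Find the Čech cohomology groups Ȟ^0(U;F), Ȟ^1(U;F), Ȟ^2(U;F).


nerve of the cover:
  U12={q2} U14={q1} U15={q4} U16={q7} U23={q8} U34={q6,q9} U56={q3,q11}
C dims 6,7; δ0: rk 5, SNF 1^5
Ȟ^0 = (6 − 5) − 0 = 1, so Ȟ^0 ≅ Z
Ȟ^1 = (7 − 0) − 5 = 2, so Ȟ^1 ≅ Z^2
Ȟ^2 = (0 − 0) − 0 = 0, so Ȟ^2 ≅ 0

Ȟ^0 ≅ Z,  Ȟ^1 ≅ Z^2,  Ȟ^2 ≅ 0


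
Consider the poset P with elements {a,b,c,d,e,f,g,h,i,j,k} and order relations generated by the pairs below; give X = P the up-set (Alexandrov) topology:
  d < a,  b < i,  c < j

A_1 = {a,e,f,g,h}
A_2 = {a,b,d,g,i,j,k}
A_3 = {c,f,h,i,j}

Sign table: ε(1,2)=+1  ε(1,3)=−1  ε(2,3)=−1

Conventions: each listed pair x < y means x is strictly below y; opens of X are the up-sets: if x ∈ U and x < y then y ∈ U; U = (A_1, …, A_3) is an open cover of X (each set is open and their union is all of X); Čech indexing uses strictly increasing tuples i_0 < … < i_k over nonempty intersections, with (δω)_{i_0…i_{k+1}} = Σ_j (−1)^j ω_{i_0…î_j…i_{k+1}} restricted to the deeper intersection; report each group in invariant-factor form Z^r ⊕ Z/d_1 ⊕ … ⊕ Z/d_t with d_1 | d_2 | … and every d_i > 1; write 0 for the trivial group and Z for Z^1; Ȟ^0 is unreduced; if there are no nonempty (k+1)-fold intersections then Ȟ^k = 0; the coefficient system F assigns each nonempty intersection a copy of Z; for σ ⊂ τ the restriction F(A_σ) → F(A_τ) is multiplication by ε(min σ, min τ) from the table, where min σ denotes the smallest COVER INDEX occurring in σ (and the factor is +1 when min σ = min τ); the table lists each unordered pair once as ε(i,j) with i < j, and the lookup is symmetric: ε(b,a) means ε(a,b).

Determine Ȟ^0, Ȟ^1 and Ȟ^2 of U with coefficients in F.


Ȟ^0 ≅ Z; Ȟ^1 ≅ Z; Ȟ^2 ≅ 0

nerve of the cover:
  A12={a,g} A13={f,h} A23={i,j}
C dims 3,3; δ0: rk 2, SNF 1^2
Ȟ^0 = (3 − 2) − 0 = 1, so Ȟ^0 ≅ Z
Ȟ^1 = (3 − 0) − 2 = 1, so Ȟ^1 ≅ Z
Ȟ^2 = (0 − 0) − 0 = 0, so Ȟ^2 ≅ 0


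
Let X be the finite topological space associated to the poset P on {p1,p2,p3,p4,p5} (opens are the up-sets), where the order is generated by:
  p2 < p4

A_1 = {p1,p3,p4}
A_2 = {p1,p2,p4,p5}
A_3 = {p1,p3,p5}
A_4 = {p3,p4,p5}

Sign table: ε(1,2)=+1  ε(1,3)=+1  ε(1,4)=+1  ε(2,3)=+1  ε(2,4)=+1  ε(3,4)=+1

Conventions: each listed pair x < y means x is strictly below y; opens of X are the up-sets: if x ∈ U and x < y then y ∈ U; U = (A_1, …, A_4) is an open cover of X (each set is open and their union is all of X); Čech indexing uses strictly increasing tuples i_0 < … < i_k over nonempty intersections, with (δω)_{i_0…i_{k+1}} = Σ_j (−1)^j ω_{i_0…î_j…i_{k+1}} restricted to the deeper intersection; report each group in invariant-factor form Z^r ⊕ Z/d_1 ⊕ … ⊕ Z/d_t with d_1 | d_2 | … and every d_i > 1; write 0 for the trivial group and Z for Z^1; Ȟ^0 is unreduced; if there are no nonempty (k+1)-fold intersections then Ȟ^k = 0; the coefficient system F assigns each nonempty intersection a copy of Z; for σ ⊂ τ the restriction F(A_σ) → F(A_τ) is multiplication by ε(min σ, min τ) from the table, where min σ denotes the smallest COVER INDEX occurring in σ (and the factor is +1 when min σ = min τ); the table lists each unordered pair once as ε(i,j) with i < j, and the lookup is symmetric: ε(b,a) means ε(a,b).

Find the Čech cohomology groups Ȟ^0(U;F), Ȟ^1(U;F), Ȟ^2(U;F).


nonempty overlaps:
  A12={p1,p4} A13={p1,p3} A14={p3,p4} A23={p1,p5} A24={p4,p5} A34={p3,p5}
  A123={p1} A124={p4} A134={p3} A234={p5}
C dims 4,6,4; δ0: rk 3, SNF 1^3; δ1: rk 3, SNF 1^3
degree 0: 4−3−0 = 1 → Ȟ^0 ≅ Z
degree 1: 6−3−3 = 0 → Ȟ^1 ≅ 0
degree 2: 4−0−3 = 1 → Ȟ^2 ≅ Z

Ȟ^0 = Z; Ȟ^1 = 0; Ȟ^2 = Z


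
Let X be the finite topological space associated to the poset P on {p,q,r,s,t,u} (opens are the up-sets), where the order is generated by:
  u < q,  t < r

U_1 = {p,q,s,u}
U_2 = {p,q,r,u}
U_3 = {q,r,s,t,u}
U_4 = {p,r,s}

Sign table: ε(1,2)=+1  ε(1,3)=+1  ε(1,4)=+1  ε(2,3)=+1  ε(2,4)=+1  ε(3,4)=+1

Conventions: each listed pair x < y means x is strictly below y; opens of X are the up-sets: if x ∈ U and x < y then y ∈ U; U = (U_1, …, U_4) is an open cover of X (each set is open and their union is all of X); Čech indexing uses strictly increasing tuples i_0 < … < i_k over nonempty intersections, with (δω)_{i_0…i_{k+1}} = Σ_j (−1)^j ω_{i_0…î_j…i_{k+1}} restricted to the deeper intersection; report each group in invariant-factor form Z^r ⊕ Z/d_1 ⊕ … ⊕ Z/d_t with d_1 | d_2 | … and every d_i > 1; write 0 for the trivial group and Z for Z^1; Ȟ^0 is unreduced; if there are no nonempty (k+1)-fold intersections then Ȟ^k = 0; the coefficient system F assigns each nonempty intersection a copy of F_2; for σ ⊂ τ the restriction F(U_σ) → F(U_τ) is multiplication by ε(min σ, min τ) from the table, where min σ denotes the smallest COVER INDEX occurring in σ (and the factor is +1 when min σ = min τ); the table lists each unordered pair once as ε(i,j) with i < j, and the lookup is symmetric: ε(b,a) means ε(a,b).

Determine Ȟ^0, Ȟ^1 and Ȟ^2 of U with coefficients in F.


intersection data:
  U12={p,q,u} U13={q,s,u} U14={p,s} U23={q,r,u} U24={p,r} U34={r,s}
  U123={q,u} U124={p} U134={s} U234={r}
C dims 4,6,4; δ0: rk_F2 3; δ1: rk_F2 3
Ȟ^0 = (4 − 3) − 0 = 1, so Ȟ^0 ≅ Z/2
Ȟ^1 = (6 − 3) − 3 = 0, so Ȟ^1 ≅ 0
Ȟ^2 = (4 − 0) − 3 = 1, so Ȟ^2 ≅ Z/2

Ȟ^0 ≅ Z/2; Ȟ^1 ≅ 0; Ȟ^2 ≅ Z/2


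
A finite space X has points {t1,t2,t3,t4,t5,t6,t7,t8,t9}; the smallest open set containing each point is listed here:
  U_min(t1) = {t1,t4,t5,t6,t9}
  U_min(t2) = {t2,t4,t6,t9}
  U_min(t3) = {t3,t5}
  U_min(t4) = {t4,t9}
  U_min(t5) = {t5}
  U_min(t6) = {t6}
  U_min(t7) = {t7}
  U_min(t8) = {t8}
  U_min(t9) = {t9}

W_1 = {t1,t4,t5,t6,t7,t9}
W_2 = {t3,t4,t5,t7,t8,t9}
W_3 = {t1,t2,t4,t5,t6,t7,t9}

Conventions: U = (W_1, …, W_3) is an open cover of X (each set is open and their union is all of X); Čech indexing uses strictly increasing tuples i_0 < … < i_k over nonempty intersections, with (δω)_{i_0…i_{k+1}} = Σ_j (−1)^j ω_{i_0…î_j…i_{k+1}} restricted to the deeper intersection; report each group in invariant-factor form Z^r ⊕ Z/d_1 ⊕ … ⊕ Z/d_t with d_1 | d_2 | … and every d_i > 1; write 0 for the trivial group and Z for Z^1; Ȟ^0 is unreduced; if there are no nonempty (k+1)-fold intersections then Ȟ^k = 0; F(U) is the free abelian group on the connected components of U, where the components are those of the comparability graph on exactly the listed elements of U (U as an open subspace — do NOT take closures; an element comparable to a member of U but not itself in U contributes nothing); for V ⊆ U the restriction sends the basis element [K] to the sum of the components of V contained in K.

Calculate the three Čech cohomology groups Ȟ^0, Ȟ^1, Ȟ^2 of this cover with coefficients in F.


nerve of the cover:
  W12={t4,t5,t7,t9} W13={t1,t4,t5,t6,t7,t9} W23={t4,t5,t7,t9}
  W123={t4,t5,t7,t9}
components per intersection:
  W1: {t1,t4,t5,t6,t9} {t7}
  W2: {t3,t5} {t4,t9} {t7} {t8}
  W3: {t1,t2,t4,t5,t6,t9} {t7}
  W12: {t4,t9} {t5} {t7}
  W13: {t1,t4,t5,t6,t9} {t7}
  W23: {t4,t9} {t5} {t7}
  W123: {t4,t9} {t5} {t7}
C dims 8,8,3; δ0: rk 5, SNF 1^5; δ1: rk 3, SNF 1^3
Ȟ^0 = (8 − 5) − 0 = 3, so Ȟ^0 ≅ Z^3
Ȟ^1 = (8 − 3) − 5 = 0, so Ȟ^1 ≅ 0
Ȟ^2 = (3 − 0) − 3 = 0, so Ȟ^2 ≅ 0

Ȟ^0(U;F) ≅ Z^3, Ȟ^1(U;F) ≅ 0, Ȟ^2(U;F) ≅ 0


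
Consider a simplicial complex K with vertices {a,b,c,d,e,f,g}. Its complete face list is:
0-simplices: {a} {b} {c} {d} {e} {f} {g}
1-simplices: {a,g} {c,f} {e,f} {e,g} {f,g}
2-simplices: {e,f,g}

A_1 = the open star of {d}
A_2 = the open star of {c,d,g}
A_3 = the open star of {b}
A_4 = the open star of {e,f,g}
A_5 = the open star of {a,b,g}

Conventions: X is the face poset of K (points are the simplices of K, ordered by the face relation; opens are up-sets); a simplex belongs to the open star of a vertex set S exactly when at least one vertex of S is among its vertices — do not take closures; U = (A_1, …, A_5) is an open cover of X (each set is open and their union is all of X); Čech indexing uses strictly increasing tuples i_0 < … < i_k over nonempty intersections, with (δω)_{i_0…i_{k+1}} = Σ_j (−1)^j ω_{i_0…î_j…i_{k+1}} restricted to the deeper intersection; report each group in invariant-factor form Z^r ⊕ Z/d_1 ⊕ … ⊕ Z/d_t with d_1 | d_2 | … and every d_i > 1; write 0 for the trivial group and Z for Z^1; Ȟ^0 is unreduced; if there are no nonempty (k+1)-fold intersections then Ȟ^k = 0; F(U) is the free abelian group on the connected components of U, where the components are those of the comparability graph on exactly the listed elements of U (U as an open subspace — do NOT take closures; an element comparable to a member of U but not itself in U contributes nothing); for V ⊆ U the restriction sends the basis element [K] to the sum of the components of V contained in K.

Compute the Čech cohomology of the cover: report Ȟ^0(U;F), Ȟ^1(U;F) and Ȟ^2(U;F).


Ȟ^0 ≅ Z^3,  Ȟ^1 ≅ 0,  Ȟ^2 ≅ 0

nerve simplices:
  A1={{d}} A2={{c},{d},{g},{a,g},{c,f},{e,g},{f,g},{e,f,g}} A3={{b}} A4={{e},{f},{g},{a,g},{c,f},{e,f},{e,g},{f,g},{e,f,g}} A5={{a},{b},{g},{a,g},{e,g},{f,g},{e,f,g}}
  A12={{d}} A24={{g},{a,g},{c,f},{e,g},{f,g},{e,f,g}} A25={{g},{a,g},{e,g},{f,g},{e,f,g}} A35={{b}} A45={{g},{a,g},{e,g},{f,g},{e,f,g}}
  A245={{g},{a,g},{e,g},{f,g},{e,f,g}}
components per intersection:
  A1: {{d}}
  A2: {{c},{c,f}} {{d}} {{g},{a,g},{e,g},{f,g},{e,f,g}}
  A3: {{b}}
  A4: {{e},{f},{g},{a,g},{c,f},{e,f},{e,g},{f,g},{e,f,g}}
  A5: {{a},{g},{a,g},{e,g},{f,g},{e,f,g}} {{b}}
  A12: {{d}}
  A24: {{g},{a,g},{e,g},{f,g},{e,f,g}} {{c,f}}
  A25: {{g},{a,g},{e,g},{f,g},{e,f,g}}
  A35: {{b}}
  A45: {{g},{a,g},{e,g},{f,g},{e,f,g}}
  A245: {{g},{a,g},{e,g},{f,g},{e,f,g}}
C dims 8,6,1; δ0: rk 5, SNF 1^5; δ1: rk 1, SNF 1^1
degree 0: 8−5−0 = 3 → Ȟ^0 ≅ Z^3
degree 1: 6−1−5 = 0 → Ȟ^1 ≅ 0
degree 2: 1−0−1 = 0 → Ȟ^2 ≅ 0


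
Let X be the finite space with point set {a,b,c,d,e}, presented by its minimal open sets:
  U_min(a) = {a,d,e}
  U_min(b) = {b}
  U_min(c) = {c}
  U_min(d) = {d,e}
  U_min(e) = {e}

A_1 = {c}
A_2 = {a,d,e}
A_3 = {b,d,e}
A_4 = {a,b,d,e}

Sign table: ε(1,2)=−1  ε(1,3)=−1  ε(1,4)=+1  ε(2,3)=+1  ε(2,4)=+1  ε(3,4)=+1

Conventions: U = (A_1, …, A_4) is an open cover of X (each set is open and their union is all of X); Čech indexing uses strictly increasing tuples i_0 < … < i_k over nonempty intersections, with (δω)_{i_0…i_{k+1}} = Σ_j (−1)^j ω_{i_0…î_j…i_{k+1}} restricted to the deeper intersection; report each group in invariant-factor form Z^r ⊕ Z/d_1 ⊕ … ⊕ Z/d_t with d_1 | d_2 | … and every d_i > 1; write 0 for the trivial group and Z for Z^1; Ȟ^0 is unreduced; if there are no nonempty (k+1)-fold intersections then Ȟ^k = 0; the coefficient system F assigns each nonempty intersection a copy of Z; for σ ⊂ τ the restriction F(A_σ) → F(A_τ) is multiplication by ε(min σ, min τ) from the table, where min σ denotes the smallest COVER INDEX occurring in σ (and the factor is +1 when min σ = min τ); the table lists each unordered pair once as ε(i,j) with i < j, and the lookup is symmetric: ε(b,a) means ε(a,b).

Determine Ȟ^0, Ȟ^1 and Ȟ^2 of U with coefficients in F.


Ȟ^0(U;F) ≅ Z^2, Ȟ^1(U;F) ≅ 0 and Ȟ^2(U;F) ≅ 0

nerve simplices:
  A23={d,e} A24={a,d,e} A34={b,d,e}
  A234={d,e}
C dims 4,3,1; δ0: rk 2, SNF 1^2; δ1: rk 1, SNF 1^1
degree 0: 4−2−0 = 2 → Ȟ^0 ≅ Z^2
degree 1: 3−1−2 = 0 → Ȟ^1 ≅ 0
degree 2: 1−0−1 = 0 → Ȟ^2 ≅ 0


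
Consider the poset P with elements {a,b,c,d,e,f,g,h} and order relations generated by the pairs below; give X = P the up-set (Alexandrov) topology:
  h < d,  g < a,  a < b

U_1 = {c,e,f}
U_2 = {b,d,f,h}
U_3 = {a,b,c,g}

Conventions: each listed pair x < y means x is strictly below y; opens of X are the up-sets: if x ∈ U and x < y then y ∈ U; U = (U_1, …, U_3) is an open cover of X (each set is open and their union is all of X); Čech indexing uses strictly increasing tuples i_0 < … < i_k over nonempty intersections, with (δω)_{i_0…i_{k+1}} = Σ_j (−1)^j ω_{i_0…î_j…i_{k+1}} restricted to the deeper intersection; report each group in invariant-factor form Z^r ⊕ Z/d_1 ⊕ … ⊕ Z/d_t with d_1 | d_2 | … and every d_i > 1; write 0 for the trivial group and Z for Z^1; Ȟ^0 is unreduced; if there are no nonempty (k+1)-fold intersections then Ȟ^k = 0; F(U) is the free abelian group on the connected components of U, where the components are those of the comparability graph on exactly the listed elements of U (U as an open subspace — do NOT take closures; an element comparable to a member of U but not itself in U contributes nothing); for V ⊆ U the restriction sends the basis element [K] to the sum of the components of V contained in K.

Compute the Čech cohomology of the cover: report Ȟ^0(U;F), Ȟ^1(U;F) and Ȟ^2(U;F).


nonempty intersections:
  U12={f} U13={c} U23={b}
components per intersection:
  U1: {c} {e} {f}
  U2: {b} {d,h} {f}
  U3: {a,b,g} {c}
  U12: {f}
  U13: {c}
  U23: {b}
C dims 8,3; δ0: rk 3, SNF 1^3
Ȟ^0: (8−3)−0=5 ⇒ Z^5
Ȟ^1: (3−0)−3=0 ⇒ 0
Ȟ^2: (0−0)−0=0 ⇒ 0

Ȟ^0 = Z^5, Ȟ^1 = 0, Ȟ^2 = 0


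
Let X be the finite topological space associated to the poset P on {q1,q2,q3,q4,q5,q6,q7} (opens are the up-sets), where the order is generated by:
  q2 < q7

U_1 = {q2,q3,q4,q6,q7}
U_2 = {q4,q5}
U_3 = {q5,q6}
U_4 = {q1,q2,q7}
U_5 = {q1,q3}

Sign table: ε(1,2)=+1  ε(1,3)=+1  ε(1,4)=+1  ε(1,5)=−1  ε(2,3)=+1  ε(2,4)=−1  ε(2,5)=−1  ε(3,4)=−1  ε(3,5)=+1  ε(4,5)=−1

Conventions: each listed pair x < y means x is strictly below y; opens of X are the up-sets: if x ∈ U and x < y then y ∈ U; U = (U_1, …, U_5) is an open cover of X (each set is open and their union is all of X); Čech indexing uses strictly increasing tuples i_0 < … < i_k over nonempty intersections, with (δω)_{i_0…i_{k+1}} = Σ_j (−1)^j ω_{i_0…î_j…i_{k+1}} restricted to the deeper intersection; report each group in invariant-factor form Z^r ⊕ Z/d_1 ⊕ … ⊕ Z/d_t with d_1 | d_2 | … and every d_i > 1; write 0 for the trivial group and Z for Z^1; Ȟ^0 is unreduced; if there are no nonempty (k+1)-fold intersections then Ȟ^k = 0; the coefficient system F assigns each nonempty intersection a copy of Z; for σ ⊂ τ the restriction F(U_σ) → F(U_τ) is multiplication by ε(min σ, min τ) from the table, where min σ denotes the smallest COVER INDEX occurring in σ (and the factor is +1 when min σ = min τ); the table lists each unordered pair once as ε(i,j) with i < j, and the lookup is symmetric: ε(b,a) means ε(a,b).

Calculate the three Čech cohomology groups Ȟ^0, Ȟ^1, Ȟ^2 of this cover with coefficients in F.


intersection data:
  U12={q4} U13={q6} U14={q2,q7} U15={q3} U23={q5} U45={q1}
C dims 5,6; δ0: rk 4, SNF 1^4
Ȟ^0 = (5 − 4) − 0 = 1, so Ȟ^0 ≅ Z
Ȟ^1 = (6 − 0) − 4 = 2, so Ȟ^1 ≅ Z^2
Ȟ^2 = (0 − 0) − 0 = 0, so Ȟ^2 ≅ 0

Ȟ^0(U;F) ≅ Z; Ȟ^1(U;F) ≅ Z^2; Ȟ^2(U;F) ≅ 0


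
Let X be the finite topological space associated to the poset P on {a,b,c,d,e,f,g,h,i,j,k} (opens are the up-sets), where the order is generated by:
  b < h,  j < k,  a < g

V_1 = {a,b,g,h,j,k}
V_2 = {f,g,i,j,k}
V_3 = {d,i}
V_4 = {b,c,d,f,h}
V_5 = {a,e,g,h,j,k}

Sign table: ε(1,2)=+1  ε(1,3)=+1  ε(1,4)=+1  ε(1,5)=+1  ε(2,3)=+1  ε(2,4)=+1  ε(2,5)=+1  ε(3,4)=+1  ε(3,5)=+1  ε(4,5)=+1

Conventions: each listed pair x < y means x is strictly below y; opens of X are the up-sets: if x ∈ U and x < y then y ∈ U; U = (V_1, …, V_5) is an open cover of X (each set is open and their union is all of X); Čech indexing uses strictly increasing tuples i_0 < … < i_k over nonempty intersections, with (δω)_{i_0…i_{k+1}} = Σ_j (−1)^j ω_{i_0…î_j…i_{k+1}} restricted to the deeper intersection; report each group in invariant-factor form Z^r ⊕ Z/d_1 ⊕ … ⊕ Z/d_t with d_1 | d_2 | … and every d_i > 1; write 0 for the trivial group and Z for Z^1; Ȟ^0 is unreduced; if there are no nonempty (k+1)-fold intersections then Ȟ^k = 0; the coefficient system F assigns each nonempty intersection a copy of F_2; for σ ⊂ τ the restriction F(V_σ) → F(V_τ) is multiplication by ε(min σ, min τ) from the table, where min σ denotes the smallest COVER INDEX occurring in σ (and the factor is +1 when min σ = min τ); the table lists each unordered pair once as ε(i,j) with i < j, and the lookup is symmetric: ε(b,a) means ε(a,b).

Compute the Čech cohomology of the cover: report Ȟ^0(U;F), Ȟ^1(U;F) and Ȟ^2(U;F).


intersection data:
  V12={g,j,k} V14={b,h} V15={a,g,h,j,k} V23={i} V24={f} V25={g,j,k} V34={d} V45={h}
  V125={g,j,k} V145={h}
C dims 5,8,2; δ0: rk_F2 4; δ1: rk_F2 2
Ȟ^0 = (5 − 4) − 0 = 1, so Ȟ^0 ≅ Z/2
Ȟ^1 = (8 − 2) − 4 = 2, so Ȟ^1 ≅ Z/2 ⊕ Z/2
Ȟ^2 = (2 − 0) − 2 = 0, so Ȟ^2 ≅ 0

Ȟ^0 = Z/2; Ȟ^1 = Z/2 ⊕ Z/2; Ȟ^2 = 0


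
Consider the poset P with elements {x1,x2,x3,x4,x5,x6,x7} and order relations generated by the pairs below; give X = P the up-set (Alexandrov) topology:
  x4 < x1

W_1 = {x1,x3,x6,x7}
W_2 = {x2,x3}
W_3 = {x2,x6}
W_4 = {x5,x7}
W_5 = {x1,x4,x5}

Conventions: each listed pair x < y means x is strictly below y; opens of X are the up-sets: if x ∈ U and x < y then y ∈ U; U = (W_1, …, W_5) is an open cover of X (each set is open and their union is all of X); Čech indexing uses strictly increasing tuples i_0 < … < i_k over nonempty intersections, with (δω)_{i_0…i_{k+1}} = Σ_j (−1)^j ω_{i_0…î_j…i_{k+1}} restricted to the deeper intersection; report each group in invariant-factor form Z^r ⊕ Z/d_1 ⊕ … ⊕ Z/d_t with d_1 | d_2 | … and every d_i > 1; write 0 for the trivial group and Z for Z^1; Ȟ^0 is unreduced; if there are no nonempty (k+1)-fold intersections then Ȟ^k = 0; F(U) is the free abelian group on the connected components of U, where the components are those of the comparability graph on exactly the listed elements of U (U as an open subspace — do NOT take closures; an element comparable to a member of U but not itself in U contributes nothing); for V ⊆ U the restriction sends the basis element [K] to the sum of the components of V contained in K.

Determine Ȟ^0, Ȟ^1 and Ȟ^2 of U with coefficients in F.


Ȟ^0 = Z^6,  Ȟ^1 = 0,  Ȟ^2 = 0

intersection data:
  W12={x3} W13={x6} W14={x7} W15={x1} W23={x2} W45={x5}
components per intersection:
  W1: {x1} {x3} {x6} {x7}
  W2: {x2} {x3}
  W3: {x2} {x6}
  W4: {x5} {x7}
  W5: {x1,x4} {x5}
  W12: {x3}
  W13: {x6}
  W14: {x7}
  W15: {x1}
  W23: {x2}
  W45: {x5}
C dims 12,6; δ0: rk 6, SNF 1^6
Ȟ^0 = (12 − 6) − 0 = 6, so Ȟ^0 ≅ Z^6
Ȟ^1 = (6 − 0) − 6 = 0, so Ȟ^1 ≅ 0
Ȟ^2 = (0 − 0) − 0 = 0, so Ȟ^2 ≅ 0


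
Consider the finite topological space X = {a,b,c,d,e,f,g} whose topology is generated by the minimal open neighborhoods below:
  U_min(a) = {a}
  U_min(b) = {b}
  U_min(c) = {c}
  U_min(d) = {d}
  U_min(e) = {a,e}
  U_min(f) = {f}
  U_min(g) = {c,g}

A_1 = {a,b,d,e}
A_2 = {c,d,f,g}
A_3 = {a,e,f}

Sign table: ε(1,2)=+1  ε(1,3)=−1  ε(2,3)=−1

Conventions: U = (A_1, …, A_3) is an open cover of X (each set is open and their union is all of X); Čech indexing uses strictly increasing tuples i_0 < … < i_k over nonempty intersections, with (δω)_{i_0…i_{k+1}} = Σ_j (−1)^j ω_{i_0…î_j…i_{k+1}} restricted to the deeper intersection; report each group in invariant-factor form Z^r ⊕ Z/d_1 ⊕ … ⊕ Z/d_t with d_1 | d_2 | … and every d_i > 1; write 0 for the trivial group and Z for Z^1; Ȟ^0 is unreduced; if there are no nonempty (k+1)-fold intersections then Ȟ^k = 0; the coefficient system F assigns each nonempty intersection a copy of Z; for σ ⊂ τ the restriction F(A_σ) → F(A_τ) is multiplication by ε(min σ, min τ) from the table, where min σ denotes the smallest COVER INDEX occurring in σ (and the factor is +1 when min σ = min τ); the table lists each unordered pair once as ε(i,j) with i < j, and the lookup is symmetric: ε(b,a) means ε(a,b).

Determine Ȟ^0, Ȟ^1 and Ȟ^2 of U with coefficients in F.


intersection data:
  A12={d} A13={a,e} A23={f}
C dims 3,3; δ0: rk 2, SNF 1^2
Ȟ^0 = (3 − 2) − 0 = 1, so Ȟ^0 ≅ Z
Ȟ^1 = (3 − 0) − 2 = 1, so Ȟ^1 ≅ Z
Ȟ^2 = (0 − 0) − 0 = 0, so Ȟ^2 ≅ 0

Ȟ^0(U;F) ≅ Z, Ȟ^1(U;F) ≅ Z, Ȟ^2(U;F) ≅ 0


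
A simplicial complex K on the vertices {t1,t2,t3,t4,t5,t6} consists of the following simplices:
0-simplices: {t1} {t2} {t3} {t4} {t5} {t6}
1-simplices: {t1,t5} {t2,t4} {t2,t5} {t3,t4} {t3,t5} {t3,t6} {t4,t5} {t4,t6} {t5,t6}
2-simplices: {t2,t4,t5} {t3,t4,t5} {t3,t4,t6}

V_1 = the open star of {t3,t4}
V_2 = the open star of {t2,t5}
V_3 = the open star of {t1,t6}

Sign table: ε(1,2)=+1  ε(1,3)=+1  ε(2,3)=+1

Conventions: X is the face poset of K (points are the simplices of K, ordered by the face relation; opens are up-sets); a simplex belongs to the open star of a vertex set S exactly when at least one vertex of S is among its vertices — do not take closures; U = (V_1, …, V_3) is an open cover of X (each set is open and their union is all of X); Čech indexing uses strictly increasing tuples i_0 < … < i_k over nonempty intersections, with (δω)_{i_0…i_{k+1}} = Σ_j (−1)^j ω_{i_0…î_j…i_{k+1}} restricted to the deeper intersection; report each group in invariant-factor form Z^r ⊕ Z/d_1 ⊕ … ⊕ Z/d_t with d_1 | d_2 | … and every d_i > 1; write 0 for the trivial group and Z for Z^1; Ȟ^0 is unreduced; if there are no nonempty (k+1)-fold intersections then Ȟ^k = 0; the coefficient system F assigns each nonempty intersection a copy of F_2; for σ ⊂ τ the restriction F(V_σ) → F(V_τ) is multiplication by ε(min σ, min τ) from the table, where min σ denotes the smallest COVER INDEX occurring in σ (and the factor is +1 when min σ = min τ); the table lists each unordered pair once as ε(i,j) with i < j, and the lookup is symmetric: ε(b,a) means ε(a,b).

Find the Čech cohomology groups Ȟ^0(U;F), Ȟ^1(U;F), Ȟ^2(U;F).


Ȟ^0(U;F) ≅ Z/2,  Ȟ^1(U;F) ≅ Z/2,  Ȟ^2(U;F) ≅ 0

nerve simplices:
  V1={{t3},{t4},{t2,t4},{t3,t4},{t3,t5},{t3,t6},{t4,t5},{t4,t6},{t2,t4,t5},{t3,t4,t5},{t3,t4,t6}} V2={{t2},{t5},{t1,t5},{t2,t4},{t2,t5},{t3,t5},{t4,t5},{t5,t6},{t2,t4,t5},{t3,t4,t5}} V3={{t1},{t6},{t1,t5},{t3,t6},{t4,t6},{t5,t6},{t3,t4,t6}}
  V12={{t2,t4},{t3,t5},{t4,t5},{t2,t4,t5},{t3,t4,t5}} V13={{t3,t6},{t4,t6},{t3,t4,t6}} V23={{t1,t5},{t5,t6}}
C dims 3,3; δ0: rk_F2 2
degree 0: 3−2−0 = 1 → Ȟ^0 ≅ Z/2
degree 1: 3−0−2 = 1 → Ȟ^1 ≅ Z/2
degree 2: 0−0−0 = 0 → Ȟ^2 ≅ 0


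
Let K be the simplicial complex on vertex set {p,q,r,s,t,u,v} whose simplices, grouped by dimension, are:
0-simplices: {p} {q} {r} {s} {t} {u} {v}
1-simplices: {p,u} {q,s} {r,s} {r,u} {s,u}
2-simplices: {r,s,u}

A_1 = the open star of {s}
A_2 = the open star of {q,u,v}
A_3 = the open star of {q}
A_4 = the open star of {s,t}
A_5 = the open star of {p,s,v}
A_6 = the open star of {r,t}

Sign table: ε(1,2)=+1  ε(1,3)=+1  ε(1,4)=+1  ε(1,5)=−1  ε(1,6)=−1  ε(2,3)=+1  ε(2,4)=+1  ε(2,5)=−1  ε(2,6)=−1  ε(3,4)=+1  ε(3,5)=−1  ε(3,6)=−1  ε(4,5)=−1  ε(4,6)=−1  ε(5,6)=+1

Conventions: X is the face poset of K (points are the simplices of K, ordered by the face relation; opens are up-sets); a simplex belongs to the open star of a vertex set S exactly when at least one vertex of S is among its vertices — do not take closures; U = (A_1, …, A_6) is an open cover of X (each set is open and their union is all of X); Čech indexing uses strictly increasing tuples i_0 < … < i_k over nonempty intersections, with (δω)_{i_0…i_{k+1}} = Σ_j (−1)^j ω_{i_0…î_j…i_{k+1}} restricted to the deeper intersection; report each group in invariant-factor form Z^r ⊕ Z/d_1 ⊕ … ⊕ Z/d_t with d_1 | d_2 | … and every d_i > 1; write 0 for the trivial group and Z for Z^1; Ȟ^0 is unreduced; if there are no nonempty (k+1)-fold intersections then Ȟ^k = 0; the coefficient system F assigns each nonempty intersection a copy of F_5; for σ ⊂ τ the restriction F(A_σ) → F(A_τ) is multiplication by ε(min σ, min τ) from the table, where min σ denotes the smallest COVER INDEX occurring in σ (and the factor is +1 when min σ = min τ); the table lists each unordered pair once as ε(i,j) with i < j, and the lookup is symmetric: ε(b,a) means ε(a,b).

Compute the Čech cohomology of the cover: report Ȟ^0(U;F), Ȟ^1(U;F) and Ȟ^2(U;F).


intersection data:
  A1={{s},{q,s},{r,s},{s,u},{r,s,u}} A2={{q},{u},{v},{p,u},{q,s},{r,u},{s,u},{r,s,u}} A3={{q},{q,s}} A4={{s},{t},{q,s},{r,s},{s,u},{r,s,u}} A5={{p},{s},{v},{p,u},{q,s},{r,s},{s,u},{r,s,u}} A6={{r},{t},{r,s},{r,u},{r,s,u}}
  A12={{q,s},{s,u},{r,s,u}} A13={{q,s}} A14={{s},{q,s},{r,s},{s,u},{r,s,u}} A15={{s},{q,s},{r,s},{s,u},{r,s,u}} A16={{r,s},{r,s,u}} A23={{q},{q,s}} A24={{q,s},{s,u},{r,s,u}} A25={{v},{p,u},{q,s},{s,u},{r,s,u}} A26={{r,u},{r,s,u}} A34={{q,s}} A35={{q,s}} A45={{s},{q,s},{r,s},{s,u},{r,s,u}} A46={{t},{r,s},{r,s,u}} A56={{r,s},{r,s,u}}
  A123={{q,s}} A124={{q,s},{s,u},{r,s,u}} A125={{q,s},{s,u},{r,s,u}} A126={{r,s,u}} A134={{q,s}} A135={{q,s}} A145={{s},{q,s},{r,s},{s,u},{r,s,u}} A146={{r,s},{r,s,u}} A156={{r,s},{r,s,u}} A234={{q,s}} A235={{q,s}} A245={{q,s},{s,u},{r,s,u}} A246={{r,s,u}} A256={{r,s,u}} A345={{q,s}} A456={{r,s},{r,s,u}}
  A1234={{q,s}} A1235={{q,s}} A1245={{q,s},{s,u},{r,s,u}} A1246={{r,s,u}} A1256={{r,s,u}} A1345={{q,s}} A1456={{r,s},{r,s,u}} A2345={{q,s}} A2456={{r,s,u}}
  A12345={{q,s}} A12456={{r,s,u}}
C dims 6,14,16,9; δ0: rk_F5 5; δ1: rk_F5 9; δ2: rk_F5 7
Ȟ^0 = (6 − 5) − 0 = 1, so Ȟ^0 ≅ Z/5
Ȟ^1 = (14 − 9) − 5 = 0, so Ȟ^1 ≅ 0
Ȟ^2 = (16 − 7) − 9 = 0, so Ȟ^2 ≅ 0

Ȟ^0 ≅ Z/5,  Ȟ^1 ≅ 0,  Ȟ^2 ≅ 0


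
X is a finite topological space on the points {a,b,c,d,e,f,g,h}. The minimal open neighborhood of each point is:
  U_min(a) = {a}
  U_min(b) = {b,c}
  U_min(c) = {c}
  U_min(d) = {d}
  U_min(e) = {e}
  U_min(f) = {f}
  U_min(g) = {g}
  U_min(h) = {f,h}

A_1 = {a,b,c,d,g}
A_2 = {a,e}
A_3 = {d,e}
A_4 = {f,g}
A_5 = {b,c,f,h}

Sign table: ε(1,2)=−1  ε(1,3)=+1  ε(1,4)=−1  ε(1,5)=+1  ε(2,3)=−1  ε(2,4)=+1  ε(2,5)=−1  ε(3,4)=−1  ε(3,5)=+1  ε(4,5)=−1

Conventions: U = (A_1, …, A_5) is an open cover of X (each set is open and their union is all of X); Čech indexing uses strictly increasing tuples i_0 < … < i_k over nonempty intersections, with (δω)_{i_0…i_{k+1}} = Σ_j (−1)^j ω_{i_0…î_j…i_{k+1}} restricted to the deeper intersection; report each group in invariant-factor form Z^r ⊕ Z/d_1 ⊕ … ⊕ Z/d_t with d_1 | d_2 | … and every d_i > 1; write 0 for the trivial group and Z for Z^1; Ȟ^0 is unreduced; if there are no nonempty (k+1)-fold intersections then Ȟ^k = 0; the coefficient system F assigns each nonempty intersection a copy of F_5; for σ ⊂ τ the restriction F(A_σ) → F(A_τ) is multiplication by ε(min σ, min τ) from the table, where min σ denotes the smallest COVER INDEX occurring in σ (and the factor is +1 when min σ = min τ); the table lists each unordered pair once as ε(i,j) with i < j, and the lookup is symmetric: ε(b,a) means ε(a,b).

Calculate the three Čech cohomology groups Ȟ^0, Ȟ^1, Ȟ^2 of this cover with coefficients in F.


nonempty intersections:
  A12={a} A13={d} A14={g} A15={b,c} A23={e} A45={f}
C dims 5,6; δ0: rk_F5 4
Ȟ^0: (5−4)−0=1 ⇒ Z/5
Ȟ^1: (6−0)−4=2 ⇒ Z/5 ⊕ Z/5
Ȟ^2: (0−0)−0=0 ⇒ 0

Ȟ^0 = Z/5, Ȟ^1 = Z/5 ⊕ Z/5 and Ȟ^2 = 0


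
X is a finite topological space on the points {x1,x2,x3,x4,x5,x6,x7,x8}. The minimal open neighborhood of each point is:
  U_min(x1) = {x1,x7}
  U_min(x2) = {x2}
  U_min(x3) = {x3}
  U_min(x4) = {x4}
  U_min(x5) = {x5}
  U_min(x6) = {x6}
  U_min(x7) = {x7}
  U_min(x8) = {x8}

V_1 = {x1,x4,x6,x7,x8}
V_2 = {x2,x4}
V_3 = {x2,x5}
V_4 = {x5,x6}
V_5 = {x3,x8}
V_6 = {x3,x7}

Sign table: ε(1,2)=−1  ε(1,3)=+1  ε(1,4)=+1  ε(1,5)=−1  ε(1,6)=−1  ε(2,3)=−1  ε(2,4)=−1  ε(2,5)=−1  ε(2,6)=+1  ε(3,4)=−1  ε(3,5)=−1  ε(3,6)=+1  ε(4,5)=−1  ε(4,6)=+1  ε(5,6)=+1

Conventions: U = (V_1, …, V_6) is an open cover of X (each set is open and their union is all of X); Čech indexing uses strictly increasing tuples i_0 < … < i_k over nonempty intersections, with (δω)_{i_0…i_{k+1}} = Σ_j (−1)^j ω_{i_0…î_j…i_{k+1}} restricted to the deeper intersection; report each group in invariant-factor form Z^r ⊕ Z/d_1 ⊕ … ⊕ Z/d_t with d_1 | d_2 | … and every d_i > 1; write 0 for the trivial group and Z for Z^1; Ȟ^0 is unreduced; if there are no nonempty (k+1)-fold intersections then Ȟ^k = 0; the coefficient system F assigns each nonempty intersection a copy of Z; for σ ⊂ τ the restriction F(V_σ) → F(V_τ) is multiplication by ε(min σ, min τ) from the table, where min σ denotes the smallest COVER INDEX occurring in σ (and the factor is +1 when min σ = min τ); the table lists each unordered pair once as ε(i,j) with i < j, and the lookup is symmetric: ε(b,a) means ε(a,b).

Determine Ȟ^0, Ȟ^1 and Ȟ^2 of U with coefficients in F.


Ȟ^0 = 0, Ȟ^1 = Z ⊕ Z/2, Ȟ^2 = 0

cover nerve:
  V12={x4} V14={x6} V15={x8} V16={x7} V23={x2} V34={x5} V56={x3}
C dims 6,7; δ0: rk 6, SNF 1^5·2
Ȟ^0: (6−6)−0=0 ⇒ 0
Ȟ^1: (7−0)−6=1 plus torsion [2] ⇒ Z ⊕ Z/2
Ȟ^2: (0−0)−0=0 ⇒ 0


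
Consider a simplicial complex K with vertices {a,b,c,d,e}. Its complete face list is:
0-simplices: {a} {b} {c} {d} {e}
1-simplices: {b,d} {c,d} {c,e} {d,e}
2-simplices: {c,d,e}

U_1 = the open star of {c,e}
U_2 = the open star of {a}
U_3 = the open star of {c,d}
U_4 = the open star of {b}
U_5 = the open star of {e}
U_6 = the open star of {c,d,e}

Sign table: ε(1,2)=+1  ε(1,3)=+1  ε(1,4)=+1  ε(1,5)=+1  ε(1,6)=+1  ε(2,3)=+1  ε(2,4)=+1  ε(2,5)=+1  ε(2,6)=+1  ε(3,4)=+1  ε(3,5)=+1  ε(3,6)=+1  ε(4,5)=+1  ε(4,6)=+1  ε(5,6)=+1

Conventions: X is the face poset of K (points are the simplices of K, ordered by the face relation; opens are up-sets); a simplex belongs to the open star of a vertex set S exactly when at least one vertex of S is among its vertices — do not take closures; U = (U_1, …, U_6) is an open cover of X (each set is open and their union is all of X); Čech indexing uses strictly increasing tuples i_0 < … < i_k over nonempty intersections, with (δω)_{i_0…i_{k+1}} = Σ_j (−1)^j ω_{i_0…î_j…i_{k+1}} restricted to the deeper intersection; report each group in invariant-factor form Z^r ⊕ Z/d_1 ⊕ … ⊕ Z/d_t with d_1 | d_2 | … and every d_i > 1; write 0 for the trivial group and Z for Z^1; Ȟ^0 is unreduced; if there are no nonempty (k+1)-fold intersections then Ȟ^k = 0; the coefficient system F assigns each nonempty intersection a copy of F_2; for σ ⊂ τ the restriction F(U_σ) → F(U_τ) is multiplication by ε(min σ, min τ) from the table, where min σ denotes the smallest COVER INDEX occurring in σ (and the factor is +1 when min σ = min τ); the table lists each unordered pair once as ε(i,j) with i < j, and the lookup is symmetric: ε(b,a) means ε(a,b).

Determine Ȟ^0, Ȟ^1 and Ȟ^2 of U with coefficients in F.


Ȟ^0(U;F) ≅ Z/2 ⊕ Z/2, Ȟ^1(U;F) ≅ 0, Ȟ^2(U;F) ≅ 0

cover nerve:
  U1={{c},{e},{c,d},{c,e},{d,e},{c,d,e}} U2={{a}} U3={{c},{d},{b,d},{c,d},{c,e},{d,e},{c,d,e}} U4={{b},{b,d}} U5={{e},{c,e},{d,e},{c,d,e}} U6={{c},{d},{e},{b,d},{c,d},{c,e},{d,e},{c,d,e}}
  U13={{c},{c,d},{c,e},{d,e},{c,d,e}} U15={{e},{c,e},{d,e},{c,d,e}} U16={{c},{e},{c,d},{c,e},{d,e},{c,d,e}} U34={{b,d}} U35={{c,e},{d,e},{c,d,e}} U36={{c},{d},{b,d},{c,d},{c,e},{d,e},{c,d,e}} U46={{b,d}} U56={{e},{c,e},{d,e},{c,d,e}}
  U135={{c,e},{d,e},{c,d,e}} U136={{c},{c,d},{c,e},{d,e},{c,d,e}} U156={{e},{c,e},{d,e},{c,d,e}} U346={{b,d}} U356={{c,e},{d,e},{c,d,e}}
  U1356={{c,e},{d,e},{c,d,e}}
C dims 6,8,5,1; δ0: rk_F2 4; δ1: rk_F2 4; δ2: rk_F2 1
Ȟ^0: (6−4)−0=2 ⇒ Z/2 ⊕ Z/2
Ȟ^1: (8−4)−4=0 ⇒ 0
Ȟ^2: (5−1)−4=0 ⇒ 0


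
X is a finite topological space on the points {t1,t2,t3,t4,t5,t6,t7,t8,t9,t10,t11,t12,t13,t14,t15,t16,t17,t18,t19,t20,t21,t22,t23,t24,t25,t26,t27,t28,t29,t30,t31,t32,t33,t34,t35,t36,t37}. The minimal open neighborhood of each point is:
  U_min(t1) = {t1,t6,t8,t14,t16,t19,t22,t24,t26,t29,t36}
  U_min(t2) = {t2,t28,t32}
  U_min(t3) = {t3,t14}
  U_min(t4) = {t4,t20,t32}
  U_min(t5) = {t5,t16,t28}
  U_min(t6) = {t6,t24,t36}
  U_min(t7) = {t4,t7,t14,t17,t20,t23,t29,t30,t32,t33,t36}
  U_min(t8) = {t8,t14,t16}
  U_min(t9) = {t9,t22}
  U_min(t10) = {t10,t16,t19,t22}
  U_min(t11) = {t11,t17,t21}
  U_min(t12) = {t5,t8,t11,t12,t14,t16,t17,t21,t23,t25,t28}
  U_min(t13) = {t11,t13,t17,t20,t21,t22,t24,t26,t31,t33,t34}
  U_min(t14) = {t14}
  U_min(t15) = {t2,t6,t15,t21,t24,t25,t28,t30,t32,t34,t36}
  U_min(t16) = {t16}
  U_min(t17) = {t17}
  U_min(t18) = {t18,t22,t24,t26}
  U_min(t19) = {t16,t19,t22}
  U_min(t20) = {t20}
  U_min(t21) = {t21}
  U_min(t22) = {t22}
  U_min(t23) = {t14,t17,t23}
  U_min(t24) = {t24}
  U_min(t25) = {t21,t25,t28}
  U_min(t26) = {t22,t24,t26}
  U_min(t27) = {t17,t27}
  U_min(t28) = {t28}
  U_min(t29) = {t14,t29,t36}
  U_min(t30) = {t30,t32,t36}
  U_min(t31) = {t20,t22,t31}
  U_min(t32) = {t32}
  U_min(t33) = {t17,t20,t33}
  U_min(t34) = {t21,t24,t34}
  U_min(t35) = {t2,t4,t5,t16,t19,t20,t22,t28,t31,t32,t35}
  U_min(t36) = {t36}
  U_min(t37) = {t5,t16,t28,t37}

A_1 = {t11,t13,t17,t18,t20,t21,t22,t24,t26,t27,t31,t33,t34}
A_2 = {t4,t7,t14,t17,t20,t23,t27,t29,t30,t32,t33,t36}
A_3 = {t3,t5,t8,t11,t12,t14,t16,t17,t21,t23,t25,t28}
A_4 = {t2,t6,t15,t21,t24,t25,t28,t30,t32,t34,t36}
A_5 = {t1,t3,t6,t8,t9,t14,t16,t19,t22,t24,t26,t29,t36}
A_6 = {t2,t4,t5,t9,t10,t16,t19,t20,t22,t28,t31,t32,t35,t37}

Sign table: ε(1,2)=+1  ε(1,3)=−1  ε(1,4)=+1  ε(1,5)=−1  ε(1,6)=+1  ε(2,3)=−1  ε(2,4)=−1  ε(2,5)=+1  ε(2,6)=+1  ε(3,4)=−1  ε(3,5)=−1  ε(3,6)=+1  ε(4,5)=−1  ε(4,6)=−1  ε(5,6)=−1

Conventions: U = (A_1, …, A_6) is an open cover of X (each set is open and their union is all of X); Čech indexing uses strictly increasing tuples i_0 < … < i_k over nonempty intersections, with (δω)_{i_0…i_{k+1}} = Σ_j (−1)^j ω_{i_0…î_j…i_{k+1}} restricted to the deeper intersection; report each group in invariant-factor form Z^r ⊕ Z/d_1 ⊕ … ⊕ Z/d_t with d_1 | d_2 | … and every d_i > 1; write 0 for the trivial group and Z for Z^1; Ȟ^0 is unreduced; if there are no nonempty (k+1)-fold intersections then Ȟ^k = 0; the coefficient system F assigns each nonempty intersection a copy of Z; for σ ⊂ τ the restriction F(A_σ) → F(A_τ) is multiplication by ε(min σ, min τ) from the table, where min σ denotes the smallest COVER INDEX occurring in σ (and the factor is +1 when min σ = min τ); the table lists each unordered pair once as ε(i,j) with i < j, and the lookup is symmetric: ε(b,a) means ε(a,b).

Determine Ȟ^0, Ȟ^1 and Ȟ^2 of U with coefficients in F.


Ȟ^0(U;F) ≅ 0,  Ȟ^1(U;F) ≅ Z/2,  Ȟ^2(U;F) ≅ Z

nonempty overlaps:
  A12={t17,t20,t27,t33} A13={t11,t17,t21} A14={t21,t24,t34} A15={t22,t24,t26} A16={t20,t22,t31} A23={t14,t17,t23} A24={t30,t32,t36} A25={t14,t29,t36} A26={t4,t20,t32} A34={t21,t25,t28} A35={t3,t8,t14,t16} A36={t5,t16,t28} A45={t6,t24,t36} A46={t2,t28,t32} A56={t9,t16,t19,t22}
  A123={t17} A126={t20} A134={t21} A145={t24} A156={t22} A235={t14} A245={t36} A246={t32} A346={t28} A356={t16}
C dims 6,15,10; δ0: rk 6, SNF 1^5·2; δ1: rk 9, SNF 1^9
degree 0: 6−6−0 = 0 → Ȟ^0 ≅ 0
degree 1: 15−9−6 = 0 plus torsion [2] → Ȟ^1 ≅ Z/2
degree 2: 10−0−9 = 1 → Ȟ^2 ≅ Z


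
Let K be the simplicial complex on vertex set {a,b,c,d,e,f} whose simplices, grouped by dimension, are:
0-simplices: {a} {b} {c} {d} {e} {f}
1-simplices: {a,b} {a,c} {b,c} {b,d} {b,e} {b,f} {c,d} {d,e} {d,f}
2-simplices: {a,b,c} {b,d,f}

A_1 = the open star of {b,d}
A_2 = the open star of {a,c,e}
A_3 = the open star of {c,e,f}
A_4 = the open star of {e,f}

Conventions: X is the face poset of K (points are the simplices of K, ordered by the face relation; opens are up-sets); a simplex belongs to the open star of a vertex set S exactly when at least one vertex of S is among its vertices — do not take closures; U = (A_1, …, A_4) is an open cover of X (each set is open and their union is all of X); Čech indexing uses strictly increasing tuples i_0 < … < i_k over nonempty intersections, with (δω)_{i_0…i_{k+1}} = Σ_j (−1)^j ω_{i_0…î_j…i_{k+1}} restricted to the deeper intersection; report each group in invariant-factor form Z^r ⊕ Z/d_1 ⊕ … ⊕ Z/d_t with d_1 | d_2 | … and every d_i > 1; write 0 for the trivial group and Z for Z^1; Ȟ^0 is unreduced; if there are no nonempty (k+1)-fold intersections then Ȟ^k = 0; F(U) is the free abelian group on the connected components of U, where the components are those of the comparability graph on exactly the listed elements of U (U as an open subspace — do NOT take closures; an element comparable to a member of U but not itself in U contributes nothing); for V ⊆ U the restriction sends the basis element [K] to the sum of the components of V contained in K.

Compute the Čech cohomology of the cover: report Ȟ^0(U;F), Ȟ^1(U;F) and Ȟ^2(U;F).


cover nerve:
  A1={{b},{d},{a,b},{b,c},{b,d},{b,e},{b,f},{c,d},{d,e},{d,f},{a,b,c},{b,d,f}} A2={{a},{c},{e},{a,b},{a,c},{b,c},{b,e},{c,d},{d,e},{a,b,c}} A3={{c},{e},{f},{a,c},{b,c},{b,e},{b,f},{c,d},{d,e},{d,f},{a,b,c},{b,d,f}} A4={{e},{f},{b,e},{b,f},{d,e},{d,f},{b,d,f}}
  A12={{a,b},{b,c},{b,e},{c,d},{d,e},{a,b,c}} A13={{b,c},{b,e},{b,f},{c,d},{d,e},{d,f},{a,b,c},{b,d,f}} A14={{b,e},{b,f},{d,e},{d,f},{b,d,f}} A23={{c},{e},{a,c},{b,c},{b,e},{c,d},{d,e},{a,b,c}} A24={{e},{b,e},{d,e}} A34={{e},{f},{b,e},{b,f},{d,e},{d,f},{b,d,f}}
  A123={{b,c},{b,e},{c,d},{d,e},{a,b,c}} A124={{b,e},{d,e}} A134={{b,e},{b,f},{d,e},{d,f},{b,d,f}} A234={{e},{b,e},{d,e}}
  A1234={{b,e},{d,e}}
components per intersection:
  A1: {{b},{d},{a,b},{b,c},{b,d},{b,e},{b,f},{c,d},{d,e},{d,f},{a,b,c},{b,d,f}}
  A2: {{a},{c},{a,b},{a,c},{b,c},{c,d},{a,b,c}} {{e},{b,e},{d,e}}
  A3: {{c},{a,c},{b,c},{c,d},{a,b,c}} {{e},{b,e},{d,e}} {{f},{b,f},{d,f},{b,d,f}}
  A4: {{e},{b,e},{d,e}} {{f},{b,f},{d,f},{b,d,f}}
  A12: {{a,b},{b,c},{a,b,c}} {{b,e}} {{c,d}} {{d,e}}
  A13: {{b,c},{a,b,c}} {{b,e}} {{b,f},{d,f},{b,d,f}} {{c,d}} {{d,e}}
  A14: {{b,e}} {{b,f},{d,f},{b,d,f}} {{d,e}}
  A23: {{c},{a,c},{b,c},{c,d},{a,b,c}} {{e},{b,e},{d,e}}
  A24: {{e},{b,e},{d,e}}
  A34: {{e},{b,e},{d,e}} {{f},{b,f},{d,f},{b,d,f}}
  A123: {{b,c},{a,b,c}} {{b,e}} {{c,d}} {{d,e}}
  A124: {{b,e}} {{d,e}}
  A134: {{b,e}} {{b,f},{d,f},{b,d,f}} {{d,e}}
  A234: {{e},{b,e},{d,e}}
  A1234: {{b,e}} {{d,e}}
C dims 8,17,10,2; δ0: rk 7, SNF 1^7; δ1: rk 8, SNF 1^8; δ2: rk 2, SNF 1^2
Ȟ^0: (8−7)−0=1 ⇒ Z
Ȟ^1: (17−8)−7=2 ⇒ Z^2
Ȟ^2: (10−2)−8=0 ⇒ 0

Ȟ^0(U;F) ≅ Z,  Ȟ^1(U;F) ≅ Z^2,  Ȟ^2(U;F) ≅ 0
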